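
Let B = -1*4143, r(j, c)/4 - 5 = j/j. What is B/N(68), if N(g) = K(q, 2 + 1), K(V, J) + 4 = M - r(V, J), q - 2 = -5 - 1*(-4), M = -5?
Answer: 1381/11 ≈ 125.55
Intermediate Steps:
r(j, c) = 24 (r(j, c) = 20 + 4*(j/j) = 20 + 4*1 = 20 + 4 = 24)
q = 1 (q = 2 + (-5 - 1*(-4)) = 2 + (-5 + 4) = 2 - 1 = 1)
K(V, J) = -33 (K(V, J) = -4 + (-5 - 1*24) = -4 + (-5 - 24) = -4 - 29 = -33)
N(g) = -33
B = -4143
B/N(68) = -4143/(-33) = -4143*(-1/33) = 1381/11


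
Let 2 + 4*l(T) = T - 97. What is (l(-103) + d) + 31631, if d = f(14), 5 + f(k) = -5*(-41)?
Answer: 63561/2 ≈ 31781.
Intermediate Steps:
l(T) = -99/4 + T/4 (l(T) = -½ + (T - 97)/4 = -½ + (-97 + T)/4 = -½ + (-97/4 + T/4) = -99/4 + T/4)
f(k) = 200 (f(k) = -5 - 5*(-41) = -5 + 205 = 200)
d = 200
(l(-103) + d) + 31631 = ((-99/4 + (¼)*(-103)) + 200) + 31631 = ((-99/4 - 103/4) + 200) + 31631 = (-101/2 + 200) + 31631 = 299/2 + 31631 = 63561/2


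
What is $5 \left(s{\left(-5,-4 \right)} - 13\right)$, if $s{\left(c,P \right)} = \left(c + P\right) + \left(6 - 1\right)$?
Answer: $-85$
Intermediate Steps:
$s{\left(c,P \right)} = 5 + P + c$ ($s{\left(c,P \right)} = \left(P + c\right) + 5 = 5 + P + c$)
$5 \left(s{\left(-5,-4 \right)} - 13\right) = 5 \left(\left(5 - 4 - 5\right) - 13\right) = 5 \left(-4 - 13\right) = 5 \left(-17\right) = -85$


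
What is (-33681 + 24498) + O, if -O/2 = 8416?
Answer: -26015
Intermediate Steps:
O = -16832 (O = -2*8416 = -16832)
(-33681 + 24498) + O = (-33681 + 24498) - 16832 = -9183 - 16832 = -26015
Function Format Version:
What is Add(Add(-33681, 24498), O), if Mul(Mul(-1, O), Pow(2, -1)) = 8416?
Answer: -26015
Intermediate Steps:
O = -16832 (O = Mul(-2, 8416) = -16832)
Add(Add(-33681, 24498), O) = Add(Add(-33681, 24498), -16832) = Add(-9183, -16832) = -26015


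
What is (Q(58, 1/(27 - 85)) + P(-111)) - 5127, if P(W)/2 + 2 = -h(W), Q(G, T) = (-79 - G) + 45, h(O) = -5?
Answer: -5213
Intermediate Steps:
Q(G, T) = -34 - G
P(W) = 6 (P(W) = -4 + 2*(-1*(-5)) = -4 + 2*5 = -4 + 10 = 6)
(Q(58, 1/(27 - 85)) + P(-111)) - 5127 = ((-34 - 1*58) + 6) - 5127 = ((-34 - 58) + 6) - 5127 = (-92 + 6) - 5127 = -86 - 5127 = -5213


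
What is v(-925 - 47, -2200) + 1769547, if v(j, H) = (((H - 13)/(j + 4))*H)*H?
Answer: 12834547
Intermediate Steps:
v(j, H) = H²*(-13 + H)/(4 + j) (v(j, H) = (((-13 + H)/(4 + j))*H)*H = (H*(-13 + H)/(4 + j))*H = H²*(-13 + H)/(4 + j))
v(-925 - 47, -2200) + 1769547 = (-2200)²*(-13 - 2200)/(4 + (-925 - 47)) + 1769547 = 4840000*(-2213)/(4 - 972) + 1769547 = 4840000*(-2213)/(-968) + 1769547 = 4840000*(-1/968)*(-2213) + 1769547 = 11065000 + 1769547 = 12834547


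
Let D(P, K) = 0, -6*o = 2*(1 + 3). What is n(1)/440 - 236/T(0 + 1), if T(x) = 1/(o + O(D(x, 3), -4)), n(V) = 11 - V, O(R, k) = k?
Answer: 166147/132 ≈ 1258.7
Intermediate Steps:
o = -4/3 (o = -(1 + 3)/3 = -4/3 ≈ -1.3333)
T(x) = -3/16 (T(x) = 1/(-4/3 - 4) = 1/(-16/3) = -3/16)
n(1)/440 - 236/T(0 + 1) = (11 - 1*1)/440 - 236/(-3/16) = (11 - 1)*(1/440) - 236*(-16/3) = 10*(1/440) + 3776/3 = 1/44 + 3776/3 = 166147/132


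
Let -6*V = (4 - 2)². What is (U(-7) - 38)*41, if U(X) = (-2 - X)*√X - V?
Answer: -4592/3 + 205*I*√7 ≈ -1530.7 + 542.38*I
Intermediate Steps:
V = -⅔ (V = -(4 - 2)²/6 = -⅙*2² = -⅙*4 = -⅔ ≈ -0.66667)
U(X) = ⅔ + √X*(-2 - X) (U(X) = (-2 - X)*√X - 1*(-⅔) = √X*(-2 - X) + ⅔ = ⅔ + √X*(-2 - X))
(U(-7) - 38)*41 = ((⅔ - (-7)^(3/2) - 2*I*√7) - 38)*41 = ((⅔ - (-7)*I*√7 - 2*I*√7) - 38)*41 = ((⅔ + 7*I*√7 - 2*I*√7) - 38)*41 = ((⅔ + 5*I*√7) - 38)*41 = (-112/3 + 5*I*√7)*41 = -4592/3 + 205*I*√7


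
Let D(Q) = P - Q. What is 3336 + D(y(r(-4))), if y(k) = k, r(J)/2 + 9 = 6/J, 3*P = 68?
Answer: 10139/3 ≈ 3379.7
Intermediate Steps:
P = 68/3 (P = (⅓)*68 = 68/3 ≈ 22.667)
r(J) = -18 + 12/J (r(J) = -18 + 2*(6/J) = -18 + 12/J)
D(Q) = 68/3 - Q
3336 + D(y(r(-4))) = 3336 + (68/3 - (-18 + 12/(-4))) = 3336 + (68/3 - (-18 + 12*(-¼))) = 3336 + (68/3 - (-18 - 3)) = 3336 + (68/3 - 1*(-21)) = 3336 + (68/3 + 21) = 3336 + 131/3 = 10139/3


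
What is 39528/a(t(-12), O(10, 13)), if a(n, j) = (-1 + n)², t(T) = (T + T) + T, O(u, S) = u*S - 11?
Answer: 39528/1369 ≈ 28.874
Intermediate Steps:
O(u, S) = -11 + S*u (O(u, S) = S*u - 11 = -11 + S*u)
t(T) = 3*T (t(T) = 2*T + T = 3*T)
39528/a(t(-12), O(10, 13)) = 39528/((-1 + 3*(-12))²) = 39528/((-1 - 36)²) = 39528/((-37)²) = 39528/1369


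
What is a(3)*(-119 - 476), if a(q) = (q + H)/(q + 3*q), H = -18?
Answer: 2975/4 ≈ 743.75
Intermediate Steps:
a(q) = (-18 + q)/(4*q) (a(q) = (q - 18)/(q + 3*q) = (-18 + q)/((4*q)) = (-18 + q)*(1/(4*q)) = (-18 + q)/(4*q))
a(3)*(-119 - 476) = ((¼)*(-18 + 3)/3)*(-119 - 476) = ((¼)*(⅓)*(-15))*(-595) = -5/4*(-595) = 2975/4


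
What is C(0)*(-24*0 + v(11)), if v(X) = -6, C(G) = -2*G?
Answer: 0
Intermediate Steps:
C(0)*(-24*0 + v(11)) = (-2*0)*(-24*0 - 6) = 0*(0 - 6) = 0*(-6) = 0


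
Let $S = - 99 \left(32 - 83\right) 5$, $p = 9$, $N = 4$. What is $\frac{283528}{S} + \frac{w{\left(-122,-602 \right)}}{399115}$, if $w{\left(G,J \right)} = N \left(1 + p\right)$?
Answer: $\frac{22632257504}{2015131635} \approx 11.231$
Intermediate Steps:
$w{\left(G,J \right)} = 40$ ($w{\left(G,J \right)} = 4 \left(1 + 9\right) = 4 \cdot 10 = 40$)
$S = 25245$ ($S = \left(-99\right) \left(-51\right) 5 = 5049 \cdot 5 = 25245$)
$\frac{283528}{S} + \frac{w{\left(-122,-602 \right)}}{399115} = \frac{283528}{25245} + \frac{40}{399115} = 283528 \cdot \frac{1}{25245} + 40 \cdot \frac{1}{399115} = \frac{283528}{25245} + \frac{8}{79823} = \frac{22632257504}{2015131635}$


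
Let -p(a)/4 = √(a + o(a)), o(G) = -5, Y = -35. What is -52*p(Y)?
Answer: 416*I*√10 ≈ 1315.5*I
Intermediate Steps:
p(a) = -4*√(-5 + a) (p(a) = -4*√(a - 5) = -4*√(-5 + a))
-52*p(Y) = -(-208)*√(-5 - 35) = -(-208)*√(-40) = -(-208)*2*I*√10 = -(-416)*I*√10 = 416*I*√10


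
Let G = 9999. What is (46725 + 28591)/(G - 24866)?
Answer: -75316/14867 ≈ -5.0660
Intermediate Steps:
(46725 + 28591)/(G - 24866) = (46725 + 28591)/(9999 - 24866) = 75316/(-14867) = 75316*(-1/14867) = -75316/14867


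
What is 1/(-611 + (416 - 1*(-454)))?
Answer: 1/259 ≈ 0.0038610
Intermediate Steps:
1/(-611 + (416 - 1*(-454))) = 1/(-611 + (416 + 454)) = 1/(-611 + 870) = 1/259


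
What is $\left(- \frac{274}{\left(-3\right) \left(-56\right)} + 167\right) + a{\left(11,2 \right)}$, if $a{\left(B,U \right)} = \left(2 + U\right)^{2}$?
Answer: $\frac{15235}{84} \approx 181.37$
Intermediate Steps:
$\left(- \frac{274}{\left(-3\right) \left(-56\right)} + 167\right) + a{\left(11,2 \right)} = \left(- \frac{274}{\left(-3\right) \left(-56\right)} + 167\right) + \left(2 + 2\right)^{2} = \left(- \frac{274}{168} + 167\right) + 4^{2} = \left(\left(-274\right) \frac{1}{168} + 167\right) + 16 = \left(- \frac{137}{84} + 167\right) + 16 = \frac{13891}{84} + 16 = \frac{15235}{84}$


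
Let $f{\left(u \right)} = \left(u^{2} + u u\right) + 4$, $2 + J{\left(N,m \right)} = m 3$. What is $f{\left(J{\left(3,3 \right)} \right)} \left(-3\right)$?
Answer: $-306$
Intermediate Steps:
$J{\left(N,m \right)} = -2 + 3 m$ ($J{\left(N,m \right)} = -2 + m 3 = -2 + 3 m$)
$f{\left(u \right)} = 4 + 2 u^{2}$ ($f{\left(u \right)} = \left(u^{2} + u^{2}\right) + 4 = 2 u^{2} + 4 = 4 + 2 u^{2}$)
$f{\left(J{\left(3,3 \right)} \right)} \left(-3\right) = \left(4 + 2 \left(-2 + 3 \cdot 3\right)^{2}\right) \left(-3\right) = \left(4 + 2 \left(-2 + 9\right)^{2}\right) \left(-3\right) = \left(4 + 2 \cdot 7^{2}\right) \left(-3\right) = \left(4 + 2 \cdot 49\right) \left(-3\right) = \left(4 + 98\right) \left(-3\right) = 102 \left(-3\right) = -306$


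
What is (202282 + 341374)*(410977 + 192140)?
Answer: 327888175752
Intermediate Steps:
(202282 + 341374)*(410977 + 192140) = 543656*603117 = 327888175752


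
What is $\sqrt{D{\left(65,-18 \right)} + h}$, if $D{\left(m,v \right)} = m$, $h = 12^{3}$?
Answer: $\sqrt{1793} \approx 42.344$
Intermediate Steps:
$h = 1728$
$\sqrt{D{\left(65,-18 \right)} + h} = \sqrt{65 + 1728} = \sqrt{1793}$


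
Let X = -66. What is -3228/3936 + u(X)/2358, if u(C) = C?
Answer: -109325/128904 ≈ -0.84811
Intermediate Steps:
-3228/3936 + u(X)/2358 = -3228/3936 - 66/2358 = -3228*1/3936 - 66*1/2358 = -269/328 - 11/393 = -109325/128904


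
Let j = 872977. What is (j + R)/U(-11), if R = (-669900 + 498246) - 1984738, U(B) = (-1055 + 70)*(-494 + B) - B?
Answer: -427805/165812 ≈ -2.5801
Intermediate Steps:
U(B) = 486590 - 986*B (U(B) = -985*(-494 + B) - B = (486590 - 985*B) - B = 486590 - 986*B)
R = -2156392 (R = -171654 - 1984738 = -2156392)
(j + R)/U(-11) = (872977 - 2156392)/(486590 - 986*(-11)) = -1283415/(486590 + 10846) = -1283415/497436 = -1283415*1/497436 = -427805/165812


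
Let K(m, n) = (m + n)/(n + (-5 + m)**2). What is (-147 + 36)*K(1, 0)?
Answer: -111/16 ≈ -6.9375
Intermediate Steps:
K(m, n) = (m + n)/(n + (-5 + m)**2)
(-147 + 36)*K(1, 0) = (-147 + 36)*((1 + 0)/(0 + (-5 + 1)**2)) = -111/(0 + (-4)**2) = -111/(0 + 16) = -111/16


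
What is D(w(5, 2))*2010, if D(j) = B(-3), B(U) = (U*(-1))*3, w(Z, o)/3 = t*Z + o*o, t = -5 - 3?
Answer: 18090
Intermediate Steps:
t = -8
w(Z, o) = -24*Z + 3*o² (w(Z, o) = 3*(-8*Z + o*o) = 3*(-8*Z + o²) = 3*(o² - 8*Z) = -24*Z + 3*o²)
B(U) = -3*U (B(U) = -U*3 = -3*U)
D(j) = 9 (D(j) = -3*(-3) = 9)
D(w(5, 2))*2010 = 9*2010 = 18090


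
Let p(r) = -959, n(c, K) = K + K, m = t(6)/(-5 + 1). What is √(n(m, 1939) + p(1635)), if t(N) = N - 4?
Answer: √2919 ≈ 54.028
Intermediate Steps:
t(N) = -4 + N
m = -½ (m = (-4 + 6)/(-5 + 1) = 2/(-4) = -¼*2 = -½ ≈ -0.50000)
n(c, K) = 2*K
√(n(m, 1939) + p(1635)) = √(2*1939 - 959) = √(3878 - 959) = √2919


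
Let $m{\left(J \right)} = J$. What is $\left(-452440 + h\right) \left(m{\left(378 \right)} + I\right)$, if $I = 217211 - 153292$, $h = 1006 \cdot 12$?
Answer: $-28314341296$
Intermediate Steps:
$h = 12072$
$I = 63919$ ($I = 217211 - 153292 = 63919$)
$\left(-452440 + h\right) \left(m{\left(378 \right)} + I\right) = \left(-452440 + 12072\right) \left(378 + 63919\right) = \left(-440368\right) 64297 = -28314341296$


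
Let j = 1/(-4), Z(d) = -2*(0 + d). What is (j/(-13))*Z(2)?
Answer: -1/13 ≈ -0.076923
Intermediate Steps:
Z(d) = -2*d
j = -¼ ≈ -0.25000
(j/(-13))*Z(2) = (-¼/(-13))*(-2*2) = -¼*(-1/13)*(-4) = (1/52)*(-4) = -1/13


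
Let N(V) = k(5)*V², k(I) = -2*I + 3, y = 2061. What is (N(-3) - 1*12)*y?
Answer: -154575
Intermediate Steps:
k(I) = 3 - 2*I
N(V) = -7*V² (N(V) = (3 - 2*5)*V² = (3 - 10)*V² = -7*V²)
(N(-3) - 1*12)*y = (-7*(-3)² - 1*12)*2061 = (-7*9 - 12)*2061 = (-63 - 12)*2061 = -75*2061 = -154575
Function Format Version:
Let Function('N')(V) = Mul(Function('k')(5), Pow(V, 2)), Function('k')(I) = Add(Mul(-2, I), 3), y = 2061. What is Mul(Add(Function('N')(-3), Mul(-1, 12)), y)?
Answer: -154575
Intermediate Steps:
Function('k')(I) = Add(3, Mul(-2, I))
Function('N')(V) = Mul(-7, Pow(V, 2)) (Function('N')(V) = Mul(Add(3, Mul(-2, 5)), Pow(V, 2)) = Mul(Add(3, -10), Pow(V, 2)) = Mul(-7, Pow(V, 2)))
Mul(Add(Function('N')(-3), Mul(-1, 12)), y) = Mul(Add(Mul(-7, Pow(-3, 2)), Mul(-1, 12)), 2061) = Mul(Add(Mul(-7, 9), -12), 2061) = Mul(Add(-63, -12), 2061) = Mul(-75, 2061) = -154575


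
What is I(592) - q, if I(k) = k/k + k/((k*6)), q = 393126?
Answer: -2358749/6 ≈ -3.9313e+5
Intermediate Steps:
I(k) = 7/6 (I(k) = 1 + k/((6*k)) = 1 + k*(1/(6*k)) = 1 + 1/6 = 7/6)
I(592) - q = 7/6 - 1*393126 = 7/6 - 393126 = -2358749/6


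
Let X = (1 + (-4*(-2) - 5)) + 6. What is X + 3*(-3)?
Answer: 1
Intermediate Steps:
X = 10 (X = (1 + (8 - 5)) + 6 = (1 + 3) + 6 = 4 + 6 = 10)
X + 3*(-3) = 10 + 3*(-3) = 10 - 9 = 1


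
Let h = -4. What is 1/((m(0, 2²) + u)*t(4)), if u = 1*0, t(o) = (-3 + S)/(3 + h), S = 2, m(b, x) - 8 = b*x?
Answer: ⅛ ≈ 0.12500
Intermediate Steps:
m(b, x) = 8 + b*x
t(o) = 1 (t(o) = (-3 + 2)/(3 - 4) = -1/(-1) = -1*(-1) = 1)
u = 0
1/((m(0, 2²) + u)*t(4)) = 1/(((8 + 0*2²) + 0)*1) = 1/(((8 + 0*4) + 0)*1) = 1/(((8 + 0) + 0)*1) = 1/((8 + 0)*1) = 1/(8*1) = 1/8 = ⅛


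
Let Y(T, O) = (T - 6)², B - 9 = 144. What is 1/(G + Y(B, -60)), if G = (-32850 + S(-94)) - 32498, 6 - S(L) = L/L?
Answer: -1/43734 ≈ -2.2866e-5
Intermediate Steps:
S(L) = 5 (S(L) = 6 - L/L = 6 - 1*1 = 6 - 1 = 5)
B = 153 (B = 9 + 144 = 153)
Y(T, O) = (-6 + T)²
G = -65343 (G = (-32850 + 5) - 32498 = -32845 - 32498 = -65343)
1/(G + Y(B, -60)) = 1/(-65343 + (-6 + 153)²) = 1/(-65343 + 147²) = 1/(-65343 + 21609) = 1/(-43734) = -1/43734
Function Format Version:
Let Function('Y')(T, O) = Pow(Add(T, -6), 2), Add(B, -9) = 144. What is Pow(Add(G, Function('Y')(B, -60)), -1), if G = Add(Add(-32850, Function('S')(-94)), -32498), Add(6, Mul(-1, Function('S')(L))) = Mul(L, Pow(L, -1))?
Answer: Rational(-1, 43734) ≈ -2.2866e-5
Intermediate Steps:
Function('S')(L) = 5 (Function('S')(L) = Add(6, Mul(-1, Mul(L, Pow(L, -1)))) = Add(6, Mul(-1, 1)) = Add(6, -1) = 5)
B = 153 (B = Add(9, 144) = 153)
Function('Y')(T, O) = Pow(Add(-6, T), 2)
G = -65343 (G = Add(Add(-32850, 5), -32498) = Add(-32845, -32498) = -65343)
Pow(Add(G, Function('Y')(B, -60)), -1) = Pow(Add(-65343, Pow(Add(-6, 153), 2)), -1) = Pow(Add(-65343, Pow(147, 2)), -1) = Pow(Add(-65343, 21609), -1) = Pow(-43734, -1) = Rational(-1, 43734)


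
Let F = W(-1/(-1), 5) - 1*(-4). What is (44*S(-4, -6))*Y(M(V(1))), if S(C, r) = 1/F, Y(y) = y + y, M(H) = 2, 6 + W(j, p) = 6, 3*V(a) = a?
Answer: 44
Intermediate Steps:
V(a) = a/3
W(j, p) = 0 (W(j, p) = -6 + 6 = 0)
Y(y) = 2*y
F = 4 (F = 0 - 1*(-4) = 0 + 4 = 4)
S(C, r) = 1/4
(44*S(-4, -6))*Y(M(V(1))) = (44*(1/4))*(2*2) = 11*4 = 44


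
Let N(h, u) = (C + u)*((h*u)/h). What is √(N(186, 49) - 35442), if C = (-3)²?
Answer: 10*I*√326 ≈ 180.55*I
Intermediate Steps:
C = 9
N(h, u) = u*(9 + u) (N(h, u) = (9 + u)*((h*u)/h) = (9 + u)*u = u*(9 + u))
√(N(186, 49) - 35442) = √(49*(9 + 49) - 35442) = √(49*58 - 35442) = √(2842 - 35442) = √(-32600) = 10*I*√326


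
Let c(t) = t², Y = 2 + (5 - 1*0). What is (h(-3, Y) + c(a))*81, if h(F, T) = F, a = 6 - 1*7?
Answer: -162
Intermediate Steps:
a = -1 (a = 6 - 7 = -1)
Y = 7 (Y = 2 + (5 + 0) = 2 + 5 = 7)
(h(-3, Y) + c(a))*81 = (-3 + (-1)²)*81 = (-3 + 1)*81 = -2*81 = -162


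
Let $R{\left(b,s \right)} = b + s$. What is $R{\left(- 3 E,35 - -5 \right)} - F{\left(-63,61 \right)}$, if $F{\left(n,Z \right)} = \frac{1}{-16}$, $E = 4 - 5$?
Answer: $\frac{689}{16} \approx 43.063$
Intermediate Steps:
$E = -1$
$F{\left(n,Z \right)} = - \frac{1}{16}$
$R{\left(- 3 E,35 - -5 \right)} - F{\left(-63,61 \right)} = \left(\left(-3\right) \left(-1\right) + \left(35 - -5\right)\right) - - \frac{1}{16} = \left(3 + \left(35 + 5\right)\right) + \frac{1}{16} = \left(3 + 40\right) + \frac{1}{16} = 43 + \frac{1}{16} = \frac{689}{16}$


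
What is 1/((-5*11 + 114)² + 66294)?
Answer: 1/69775 ≈ 1.4332e-5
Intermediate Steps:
1/((-5*11 + 114)² + 66294) = 1/((-55 + 114)² + 66294) = 1/(59² + 66294) = 1/(3481 + 66294) = 1/69775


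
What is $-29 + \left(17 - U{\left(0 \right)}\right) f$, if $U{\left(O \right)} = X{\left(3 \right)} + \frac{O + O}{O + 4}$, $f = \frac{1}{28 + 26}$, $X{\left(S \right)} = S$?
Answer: $- \frac{776}{27} \approx -28.741$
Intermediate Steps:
$f = \frac{1}{54} \approx 0.018519$
$U{\left(O \right)} = 3 + \frac{2 O}{4 + O}$ ($U{\left(O \right)} = 3 + \frac{O + O}{O + 4} = 3 + \frac{2 O}{4 + O}$)
$-29 + \left(17 - U{\left(0 \right)}\right) f = -29 + \left(17 - \frac{12 + 5 \cdot 0}{4 + 0}\right) \frac{1}{54} = -29 + \left(17 - \frac{12 + 0}{4}\right) \frac{1}{54} = -29 + \left(17 - \frac{1}{4} \cdot 12\right) \frac{1}{54} = -29 + \left(17 - 3\right) \frac{1}{54} = -29 + 14 \cdot \frac{1}{54} = -29 + \frac{7}{27} = - \frac{776}{27}$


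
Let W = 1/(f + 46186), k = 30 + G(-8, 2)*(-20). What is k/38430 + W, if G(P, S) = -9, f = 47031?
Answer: 93400/17058711 ≈ 0.0054752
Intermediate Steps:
k = 210 (k = 30 - 9*(-20) = 30 + 180 = 210)
W = 1/93217 (W = 1/(47031 + 46186) = 1/93217 ≈ 1.0728e-5)
k/38430 + W = 210/38430 + 1/93217 = 210*(1/38430) + 1/93217 = 1/183 + 1/93217 = 93400/17058711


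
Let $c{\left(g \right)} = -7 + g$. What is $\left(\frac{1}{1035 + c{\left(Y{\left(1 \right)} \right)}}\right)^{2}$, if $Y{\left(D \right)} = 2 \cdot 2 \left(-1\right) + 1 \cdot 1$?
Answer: $\frac{1}{1050625} \approx 9.5181 \cdot 10^{-7}$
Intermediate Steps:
$Y{\left(D \right)} = -3$ ($Y{\left(D \right)} = 4 \left(-1\right) + 1 = -4 + 1 = -3$)
$\left(\frac{1}{1035 + c{\left(Y{\left(1 \right)} \right)}}\right)^{2} = \left(\frac{1}{1035 - 10}\right)^{2} = \left(\frac{1}{1025}\right)^{2} = \frac{1}{1050625}$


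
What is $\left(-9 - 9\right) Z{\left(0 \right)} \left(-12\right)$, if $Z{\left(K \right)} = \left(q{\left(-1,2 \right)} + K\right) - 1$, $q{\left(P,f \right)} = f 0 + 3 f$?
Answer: $1080$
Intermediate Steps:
$q{\left(P,f \right)} = 3 f$ ($q{\left(P,f \right)} = 0 + 3 f = 3 f$)
$Z{\left(K \right)} = 5 + K$ ($Z{\left(K \right)} = \left(3 \cdot 2 + K\right) - 1 = \left(6 + K\right) - 1 = 5 + K$)
$\left(-9 - 9\right) Z{\left(0 \right)} \left(-12\right) = \left(-9 - 9\right) \left(5 + 0\right) \left(-12\right) = \left(-18\right) 5 \left(-12\right) = \left(-90\right) \left(-12\right) = 1080$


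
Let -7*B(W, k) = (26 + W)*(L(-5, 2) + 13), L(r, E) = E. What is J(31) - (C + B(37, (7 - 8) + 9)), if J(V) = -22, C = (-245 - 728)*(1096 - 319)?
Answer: 756134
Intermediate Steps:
B(W, k) = -390/7 - 15*W/7 (B(W, k) = -(26 + W)*(2 + 13)/7 = -(26 + W)*15/7 = -(390 + 15*W)/7 = -390/7 - 15*W/7)
C = -756021 (C = -973*777 = -756021)
J(31) - (C + B(37, (7 - 8) + 9)) = -22 - (-756021 + (-390/7 - 15/7*37)) = -22 - (-756021 + (-390/7 - 555/7)) = -22 - (-756021 - 135) = -22 - 1*(-756156) = -22 + 756156 = 756134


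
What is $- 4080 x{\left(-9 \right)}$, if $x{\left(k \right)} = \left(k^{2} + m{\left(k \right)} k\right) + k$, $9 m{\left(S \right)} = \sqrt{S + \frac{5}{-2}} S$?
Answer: $-293760 - 18360 i \sqrt{46} \approx -2.9376 \cdot 10^{5} - 1.2452 \cdot 10^{5} i$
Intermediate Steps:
$m{\left(S \right)} = \frac{S \sqrt{- \frac{5}{2} + S}}{9}$ ($m{\left(S \right)} = \frac{\sqrt{S + \frac{5}{-2}} S}{9} = \frac{\sqrt{S + 5 \left(- \frac{1}{2}\right)} S}{9} = \frac{\sqrt{S - \frac{5}{2}} S}{9} = \frac{\sqrt{- \frac{5}{2} + S} S}{9} = \frac{S \sqrt{- \frac{5}{2} + S}}{9}$)
$x{\left(k \right)} = k + k^{2} + \frac{k^{2} \sqrt{-10 + 4 k}}{18}$ ($x{\left(k \right)} = \left(k^{2} + \frac{k \sqrt{-10 + 4 k}}{18} k\right) + k = \left(k^{2} + \frac{k^{2} \sqrt{-10 + 4 k}}{18}\right) + k = k + k^{2} + \frac{k^{2} \sqrt{-10 + 4 k}}{18}$)
$- 4080 x{\left(-9 \right)} = - 4080 \cdot \frac{1}{18} \left(-9\right) \left(18 + 18 \left(-9\right) - 9 \sqrt{-10 + 4 \left(-9\right)}\right) = - 4080 \cdot \frac{1}{18} \left(-9\right) \left(18 - 162 - 9 \sqrt{-10 - 36}\right) = - 4080 \cdot \frac{1}{18} \left(-9\right) \left(18 - 162 - 9 \sqrt{-46}\right) = - 4080 \cdot \frac{1}{18} \left(-9\right) \left(18 - 162 - 9 i \sqrt{46}\right) = - 4080 \cdot \frac{1}{18} \left(-9\right) \left(-144 - 9 i \sqrt{46}\right) = - 4080 \left(72 + \frac{9 i \sqrt{46}}{2}\right) = -293760 - 18360 i \sqrt{46}$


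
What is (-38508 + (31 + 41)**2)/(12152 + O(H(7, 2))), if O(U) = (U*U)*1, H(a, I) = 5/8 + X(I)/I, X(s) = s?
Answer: -710912/259299 ≈ -2.7417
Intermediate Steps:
H(a, I) = 13/8 (H(a, I) = 5/8 + I/I = 5*(1/8) + 1 = 5/8 + 1 = 13/8)
O(U) = U**2 (O(U) = U**2*1 = U**2)
(-38508 + (31 + 41)**2)/(12152 + O(H(7, 2))) = (-38508 + (31 + 41)**2)/(12152 + (13/8)**2) = (-38508 + 72**2)/(12152 + 169/64) = (-38508 + 5184)/(777897/64) = -33324*64/777897 = -710912/259299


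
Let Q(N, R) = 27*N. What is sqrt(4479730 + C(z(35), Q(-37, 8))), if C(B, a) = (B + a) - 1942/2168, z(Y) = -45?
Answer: sqrt(1315676450963)/542 ≈ 2116.3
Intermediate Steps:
C(B, a) = -971/1084 + B + a (C(B, a) = (B + a) - 1942*1/2168 = (B + a) - 971/1084 = -971/1084 + B + a)
sqrt(4479730 + C(z(35), Q(-37, 8))) = sqrt(4479730 + (-971/1084 - 45 + 27*(-37))) = sqrt(4479730 + (-971/1084 - 45 - 999)) = sqrt(4479730 - 1132667/1084) = sqrt(4854894653/1084) = sqrt(1315676450963)/542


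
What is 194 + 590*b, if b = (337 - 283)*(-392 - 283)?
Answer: -21505306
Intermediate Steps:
b = -36450 (b = 54*(-675) = -36450)
194 + 590*b = 194 + 590*(-36450) = 194 - 21505500 = -21505306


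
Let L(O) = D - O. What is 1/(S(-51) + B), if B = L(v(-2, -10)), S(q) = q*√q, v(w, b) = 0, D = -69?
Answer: I/(3*(-23*I + 17*√51)) ≈ -0.00050214 + 0.0026505*I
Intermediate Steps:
L(O) = -69 - O
S(q) = q^(3/2)
B = -69 (B = -69 - 1*0 = -69 + 0 = -69)
1/(S(-51) + B) = 1/((-51)^(3/2) - 69) = 1/(-51*I*√51 - 69) = 1/(-69 - 51*I*√51)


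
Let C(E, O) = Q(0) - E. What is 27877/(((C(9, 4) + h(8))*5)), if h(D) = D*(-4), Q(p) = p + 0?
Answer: -27877/205 ≈ -135.99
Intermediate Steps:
Q(p) = p
h(D) = -4*D
C(E, O) = -E (C(E, O) = 0 - E = -E)
27877/(((C(9, 4) + h(8))*5)) = 27877/(((-1*9 - 4*8)*5)) = 27877/(((-9 - 32)*5)) = 27877/((-41*5)) = 27877/(-205) = 27877*(-1/205) = -27877/205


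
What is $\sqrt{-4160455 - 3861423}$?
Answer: $i \sqrt{8021878} \approx 2832.3 i$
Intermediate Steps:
$\sqrt{-4160455 - 3861423} = \sqrt{-8021878} = i \sqrt{8021878}$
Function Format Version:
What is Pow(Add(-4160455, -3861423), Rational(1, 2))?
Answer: Mul(I, Pow(8021878, Rational(1, 2))) ≈ Mul(2832.3, I)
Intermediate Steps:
Pow(Add(-4160455, -3861423), Rational(1, 2)) = Pow(-8021878, Rational(1, 2)) = Mul(I, Pow(8021878, Rational(1, 2)))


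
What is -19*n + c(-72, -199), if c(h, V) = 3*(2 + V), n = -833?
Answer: 15236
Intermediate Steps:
c(h, V) = 6 + 3*V
-19*n + c(-72, -199) = -19*(-833) + (6 + 3*(-199)) = 15827 + (6 - 597) = 15827 - 591 = 15236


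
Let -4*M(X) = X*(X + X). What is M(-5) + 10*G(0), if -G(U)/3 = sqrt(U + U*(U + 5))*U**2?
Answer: -25/2 ≈ -12.500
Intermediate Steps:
G(U) = -3*U**2*sqrt(U + U*(5 + U)) (G(U) = -3*sqrt(U + U*(U + 5))*U**2 = -3*sqrt(U + U*(5 + U))*U**2 = -3*U**2*sqrt(U + U*(5 + U)))
M(X) = -X**2/2 (M(X) = -X*(X + X)/4 = -X*2*X/4 = -X**2/2)
M(-5) + 10*G(0) = -1/2*(-5)**2 + 10*(-3*0**2*sqrt(0*(6 + 0))) = -1/2*25 + 10*(-3*0*sqrt(0*6)) = -25/2 + 10*(-3*0*sqrt(0)) = -25/2 + 10*(-3*0*0) = -25/2 + 10*0 = -25/2 + 0 = -25/2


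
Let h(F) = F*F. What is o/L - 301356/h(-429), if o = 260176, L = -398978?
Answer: -849078108/370850051 ≈ -2.2895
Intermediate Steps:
h(F) = F**2
o/L - 301356/h(-429) = 260176/(-398978) - 301356/((-429)**2) = 260176*(-1/398978) - 301356/184041 = -130088/199489 - 301356*1/184041 = -130088/199489 - 3044/1859 = -849078108/370850051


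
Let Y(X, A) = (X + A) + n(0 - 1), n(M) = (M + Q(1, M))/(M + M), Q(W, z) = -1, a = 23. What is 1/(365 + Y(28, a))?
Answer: 1/417 ≈ 0.0023981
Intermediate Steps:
n(M) = (-1 + M)/(2*M) (n(M) = (M - 1)/(M + M) = (-1 + M)/((2*M)) = (-1 + M)*(1/(2*M)) = (-1 + M)/(2*M))
Y(X, A) = 1 + A + X (Y(X, A) = (X + A) + (-1 + (0 - 1))/(2*(0 - 1)) = (A + X) + (½)*(-1 - 1)/(-1) = (A + X) + (½)*(-1)*(-2) = (A + X) + 1 = 1 + A + X)
1/(365 + Y(28, a)) = 1/(365 + (1 + 23 + 28)) = 1/(365 + 52) = 1/417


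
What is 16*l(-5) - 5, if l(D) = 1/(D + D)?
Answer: -33/5 ≈ -6.6000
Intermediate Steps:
l(D) = 1/(2*D)
16*l(-5) - 5 = 16*((½)/(-5)) - 5 = 16*((½)*(-⅕)) - 5 = 16*(-⅒) - 5 = -8/5 - 5 = -33/5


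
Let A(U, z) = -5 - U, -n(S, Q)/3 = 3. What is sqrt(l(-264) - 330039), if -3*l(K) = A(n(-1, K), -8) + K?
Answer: 29*I*sqrt(3531)/3 ≈ 574.42*I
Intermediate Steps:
n(S, Q) = -9 (n(S, Q) = -3*3 = -9)
l(K) = -4/3 - K/3 (l(K) = -((-5 - 1*(-9)) + K)/3 = -((-5 + 9) + K)/3 = -(4 + K)/3 = -4/3 - K/3)
sqrt(l(-264) - 330039) = sqrt((-4/3 - 1/3*(-264)) - 330039) = sqrt((-4/3 + 88) - 330039) = sqrt(260/3 - 330039) = sqrt(-989857/3) = 29*I*sqrt(3531)/3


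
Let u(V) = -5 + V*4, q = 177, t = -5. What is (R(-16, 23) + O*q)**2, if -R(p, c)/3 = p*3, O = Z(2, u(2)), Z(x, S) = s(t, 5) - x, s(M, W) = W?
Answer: 455625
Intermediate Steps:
u(V) = -5 + 4*V
Z(x, S) = 5 - x
O = 3 (O = 5 - 1*2 = 5 - 2 = 3)
R(p, c) = -9*p (R(p, c) = -3*p*3 = -9*p)
(R(-16, 23) + O*q)**2 = (-9*(-16) + 3*177)**2 = (144 + 531)**2 = 675**2 = 455625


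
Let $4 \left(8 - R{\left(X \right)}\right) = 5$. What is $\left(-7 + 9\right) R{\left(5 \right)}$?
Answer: $\frac{27}{2} \approx 13.5$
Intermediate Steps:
$R{\left(X \right)} = \frac{27}{4}$ ($R{\left(X \right)} = 8 - \frac{5}{4} = \frac{27}{4}$)
$\left(-7 + 9\right) R{\left(5 \right)} = \left(-7 + 9\right) \frac{27}{4} = 2 \cdot \frac{27}{4} = \frac{27}{2}$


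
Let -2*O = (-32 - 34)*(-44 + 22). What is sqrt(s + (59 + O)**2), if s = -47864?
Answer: 5*sqrt(15881) ≈ 630.10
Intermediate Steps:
O = -726 (O = -(-32 - 34)*(-44 + 22)/2 = -(-33)*(-22) = -1/2*1452 = -726)
sqrt(s + (59 + O)**2) = sqrt(-47864 + (59 - 726)**2) = sqrt(-47864 + (-667)**2) = sqrt(-47864 + 444889) = sqrt(397025) = 5*sqrt(15881)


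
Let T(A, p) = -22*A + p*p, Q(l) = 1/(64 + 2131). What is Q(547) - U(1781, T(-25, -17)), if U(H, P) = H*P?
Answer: -3279898504/2195 ≈ -1.4943e+6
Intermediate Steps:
Q(l) = 1/2195
T(A, p) = p**2 - 22*A (T(A, p) = -22*A + p**2 = p**2 - 22*A)
Q(547) - U(1781, T(-25, -17)) = 1/2195 - 1781*((-17)**2 - 22*(-25)) = 1/2195 - 1781*(289 + 550) = 1/2195 - 1781*839 = 1/2195 - 1*1494259 = 1/2195 - 1494259 = -3279898504/2195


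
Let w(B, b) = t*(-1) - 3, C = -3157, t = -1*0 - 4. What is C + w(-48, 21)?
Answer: -3156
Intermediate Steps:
t = -4 (t = 0 - 4 = -4)
w(B, b) = 1 (w(B, b) = -4*(-1) - 3 = 4 - 3 = 1)
C + w(-48, 21) = -3157 + 1 = -3156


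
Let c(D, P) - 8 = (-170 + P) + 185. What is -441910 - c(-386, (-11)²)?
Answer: -442054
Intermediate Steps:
c(D, P) = 23 + P (c(D, P) = 8 + ((-170 + P) + 185) = 8 + (15 + P) = 23 + P)
-441910 - c(-386, (-11)²) = -441910 - (23 + (-11)²) = -441910 - (23 + 121) = -441910 - 1*144 = -441910 - 144 = -442054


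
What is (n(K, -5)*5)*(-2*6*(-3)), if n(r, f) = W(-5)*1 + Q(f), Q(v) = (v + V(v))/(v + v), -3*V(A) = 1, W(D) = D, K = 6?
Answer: -804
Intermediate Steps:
V(A) = -⅓ (V(A) = -⅓*1 = -⅓)
Q(v) = (-⅓ + v)/(2*v) (Q(v) = (v - ⅓)/(v + v) = (-⅓ + v)/((2*v)) = (-⅓ + v)*(1/(2*v)) = (-⅓ + v)/(2*v))
n(r, f) = -5 + (-1 + 3*f)/(6*f) (n(r, f) = -5*1 + (-1 + 3*f)/(6*f) = -5 + (-1 + 3*f)/(6*f))
(n(K, -5)*5)*(-2*6*(-3)) = (((⅙)*(-1 - 27*(-5))/(-5))*5)*(-2*6*(-3)) = (((⅙)*(-⅕)*(-1 + 135))*5)*(-12*(-3)) = (((⅙)*(-⅕)*134)*5)*36 = -67/15*5*36 = -67/3*36 = -804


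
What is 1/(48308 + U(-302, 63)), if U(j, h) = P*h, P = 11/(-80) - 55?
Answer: 80/3586747 ≈ 2.2304e-5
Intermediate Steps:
P = -4411/80 (P = 11*(-1/80) - 55 = -11/80 - 55 = -4411/80 ≈ -55.138)
U(j, h) = -4411*h/80
1/(48308 + U(-302, 63)) = 1/(48308 - 4411/80*63) = 1/(48308 - 277893/80) = 1/(3586747/80) = 80/3586747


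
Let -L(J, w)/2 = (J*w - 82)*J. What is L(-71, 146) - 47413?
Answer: -1531029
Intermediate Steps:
L(J, w) = -2*J*(-82 + J*w) (L(J, w) = -2*(J*w - 82)*J = -2*(-82 + J*w)*J = -2*J*(-82 + J*w))
L(-71, 146) - 47413 = 2*(-71)*(82 - 1*(-71)*146) - 47413 = 2*(-71)*(82 + 10366) - 47413 = 2*(-71)*10448 - 47413 = -1483616 - 47413 = -1531029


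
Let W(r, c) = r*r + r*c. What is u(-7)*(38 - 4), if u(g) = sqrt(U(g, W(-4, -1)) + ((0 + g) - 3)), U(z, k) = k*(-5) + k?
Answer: 102*I*sqrt(10) ≈ 322.55*I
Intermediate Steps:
W(r, c) = r**2 + c*r
U(z, k) = -4*k (U(z, k) = -5*k + k = -4*k)
u(g) = sqrt(-83 + g) (u(g) = sqrt(-(-16)*(-1 - 4) + ((0 + g) - 3)) = sqrt(-(-16)*(-5) + (g - 3)) = sqrt(-4*20 + (-3 + g)) = sqrt(-80 + (-3 + g)) = sqrt(-83 + g))
u(-7)*(38 - 4) = sqrt(-83 - 7)*(38 - 4) = sqrt(-90)*34 = (3*I*sqrt(10))*34 = 102*I*sqrt(10)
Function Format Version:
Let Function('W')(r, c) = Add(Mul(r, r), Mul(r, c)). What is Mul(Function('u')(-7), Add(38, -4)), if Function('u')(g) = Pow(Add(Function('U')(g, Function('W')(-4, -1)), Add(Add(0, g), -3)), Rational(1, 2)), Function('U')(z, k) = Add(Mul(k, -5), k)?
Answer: Mul(102, I, Pow(10, Rational(1, 2))) ≈ Mul(322.55, I)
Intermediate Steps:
Function('W')(r, c) = Add(Pow(r, 2), Mul(c, r))
Function('U')(z, k) = Mul(-4, k) (Function('U')(z, k) = Add(Mul(-5, k), k) = Mul(-4, k))
Function('u')(g) = Pow(Add(-83, g), Rational(1, 2)) (Function('u')(g) = Pow(Add(Mul(-4, Mul(-4, Add(-1, -4))), Add(Add(0, g), -3)), Rational(1, 2)) = Pow(Add(Mul(-4, Mul(-4, -5)), Add(g, -3)), Rational(1, 2)) = Pow(Add(Mul(-4, 20), Add(-3, g)), Rational(1, 2)) = Pow(Add(-80, Add(-3, g)), Rational(1, 2)) = Pow(Add(-83, g), Rational(1, 2)))
Mul(Function('u')(-7), Add(38, -4)) = Mul(Pow(Add(-83, -7), Rational(1, 2)), Add(38, -4)) = Mul(Pow(-90, Rational(1, 2)), 34) = Mul(Mul(3, I, Pow(10, Rational(1, 2))), 34) = Mul(102, I, Pow(10, Rational(1, 2)))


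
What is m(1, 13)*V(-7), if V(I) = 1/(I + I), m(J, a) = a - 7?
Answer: -3/7 ≈ -0.42857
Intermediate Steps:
m(J, a) = -7 + a
V(I) = 1/(2*I)
m(1, 13)*V(-7) = (-7 + 13)*((½)/(-7)) = 6*((½)*(-⅐)) = 6*(-1/14) = -3/7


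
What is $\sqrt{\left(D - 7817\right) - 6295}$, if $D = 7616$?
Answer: $4 i \sqrt{406} \approx 80.598 i$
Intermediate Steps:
$\sqrt{\left(D - 7817\right) - 6295} = \sqrt{\left(7616 - 7817\right) - 6295} = \sqrt{-201 - 6295} = \sqrt{-6496} = 4 i \sqrt{406}$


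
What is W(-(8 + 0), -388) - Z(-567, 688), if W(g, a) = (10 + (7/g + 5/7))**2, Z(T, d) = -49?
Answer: 457265/3136 ≈ 145.81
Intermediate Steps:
W(g, a) = (75/7 + 7/g)**2 (W(g, a) = (10 + (7/g + 5*(1/7)))**2 = (10 + (7/g + 5/7))**2 = (10 + (5/7 + 7/g))**2 = (75/7 + 7/g)**2)
W(-(8 + 0), -388) - Z(-567, 688) = (49 + 75*(-(8 + 0)))**2/(49*(-(8 + 0))**2) - 1*(-49) = (49 + 75*(-1*8))**2/(49*(-1*8)**2) + 49 = (1/49)*(49 + 75*(-8))**2/(-8)**2 + 49 = (1/49)*(1/64)*(49 - 600)**2 + 49 = (1/49)*(1/64)*(-551)**2 + 49 = (1/49)*(1/64)*303601 + 49 = 303601/3136 + 49 = 457265/3136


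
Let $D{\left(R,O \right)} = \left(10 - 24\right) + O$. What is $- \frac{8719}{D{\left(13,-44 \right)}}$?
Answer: $\frac{8719}{58} \approx 150.33$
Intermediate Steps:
$D{\left(R,O \right)} = -14 + O$
$- \frac{8719}{D{\left(13,-44 \right)}} = - \frac{8719}{-14 - 44} = - \frac{8719}{-58} = \left(-8719\right) \left(- \frac{1}{58}\right) = \frac{8719}{58}$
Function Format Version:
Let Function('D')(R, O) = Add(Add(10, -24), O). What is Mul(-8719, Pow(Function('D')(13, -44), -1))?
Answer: Rational(8719, 58) ≈ 150.33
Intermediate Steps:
Function('D')(R, O) = Add(-14, O)
Mul(-8719, Pow(Function('D')(13, -44), -1)) = Mul(-8719, Pow(Add(-14, -44), -1)) = Mul(-8719, Pow(-58, -1)) = Mul(-8719, Rational(-1, 58)) = Rational(8719, 58)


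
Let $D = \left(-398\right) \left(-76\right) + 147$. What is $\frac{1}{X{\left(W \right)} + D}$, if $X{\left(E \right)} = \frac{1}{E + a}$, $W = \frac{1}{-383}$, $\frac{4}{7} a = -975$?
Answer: $\frac{2613979}{79451890173} \approx 3.29 \cdot 10^{-5}$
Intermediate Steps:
$a = - \frac{6825}{4}$ ($a = \frac{7}{4} \left(-975\right) = - \frac{6825}{4} \approx -1706.3$)
$W = - \frac{1}{383} \approx -0.002611$
$D = 30395$ ($D = 30248 + 147 = 30395$)
$X{\left(E \right)} = \frac{1}{- \frac{6825}{4} + E}$ ($X{\left(E \right)} = \frac{1}{E - \frac{6825}{4}} = \frac{1}{- \frac{6825}{4} + E}$)
$\frac{1}{X{\left(W \right)} + D} = \frac{1}{\frac{4}{-6825 + 4 \left(- \frac{1}{383}\right)} + 30395} = \frac{1}{\frac{4}{-6825 - \frac{4}{383}} + 30395} = \frac{1}{\frac{4}{- \frac{2613979}{383}} + 30395} = \frac{1}{4 \left(- \frac{383}{2613979}\right) + 30395} = \frac{1}{- \frac{1532}{2613979} + 30395} = \frac{1}{\frac{79451890173}{2613979}} = \frac{2613979}{79451890173}$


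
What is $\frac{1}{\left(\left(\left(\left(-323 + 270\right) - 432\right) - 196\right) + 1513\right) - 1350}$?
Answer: $- \frac{1}{518} \approx -0.0019305$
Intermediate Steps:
$\frac{1}{\left(\left(\left(\left(-323 + 270\right) - 432\right) - 196\right) + 1513\right) - 1350} = \frac{1}{\left(\left(\left(-53 - 432\right) - 196\right) + 1513\right) - 1350} = \frac{1}{\left(\left(-485 - 196\right) + 1513\right) - 1350} = \frac{1}{\left(-681 + 1513\right) - 1350} = \frac{1}{832 - 1350} = \frac{1}{-518} = - \frac{1}{518}$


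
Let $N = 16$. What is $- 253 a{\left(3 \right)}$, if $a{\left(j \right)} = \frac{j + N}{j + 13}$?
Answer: $- \frac{4807}{16} \approx -300.44$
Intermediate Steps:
$a{\left(j \right)} = \frac{16 + j}{13 + j}$ ($a{\left(j \right)} = \frac{j + 16}{j + 13} = \frac{16 + j}{13 + j}$)
$- 253 a{\left(3 \right)} = - 253 \frac{16 + 3}{13 + 3} = - 253 \cdot \frac{1}{16} \cdot 19 = \left(-253\right) \frac{19}{16} = - \frac{4807}{16}$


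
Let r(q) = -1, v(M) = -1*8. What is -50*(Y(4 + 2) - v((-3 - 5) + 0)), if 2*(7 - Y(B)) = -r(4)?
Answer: -725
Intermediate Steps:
v(M) = -8
Y(B) = 13/2 (Y(B) = 7 - (-1)*(-1)/2 = 7 - ½*1 = 7 - ½ = 13/2)
-50*(Y(4 + 2) - v((-3 - 5) + 0)) = -50*(13/2 - 1*(-8)) = -50*(13/2 + 8) = -50*29/2 = -725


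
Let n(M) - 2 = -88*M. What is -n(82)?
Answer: 7214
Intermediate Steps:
n(M) = 2 - 88*M
-n(82) = -(2 - 88*82) = -(2 - 7216) = -1*(-7214) = 7214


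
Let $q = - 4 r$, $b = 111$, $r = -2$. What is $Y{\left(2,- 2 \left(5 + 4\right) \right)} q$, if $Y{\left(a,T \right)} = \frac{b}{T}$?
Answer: $- \frac{148}{3} \approx -49.333$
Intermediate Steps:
$Y{\left(a,T \right)} = \frac{111}{T}$
$q = 8$ ($q = \left(-4\right) \left(-2\right) = 8$)
$Y{\left(2,- 2 \left(5 + 4\right) \right)} q = \frac{111}{\left(-2\right) \left(5 + 4\right)} 8 = \frac{111}{\left(-2\right) 9} \cdot 8 = \frac{111}{-18} \cdot 8 = 111 \left(- \frac{1}{18}\right) 8 = \left(- \frac{37}{6}\right) 8 = - \frac{148}{3}$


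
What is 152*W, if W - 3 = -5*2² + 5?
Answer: -1824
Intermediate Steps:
W = -12 (W = 3 + (-5*2² + 5) = 3 + (-5*4 + 5) = 3 + (-20 + 5) = 3 - 15 = -12)
152*W = 152*(-12) = -1824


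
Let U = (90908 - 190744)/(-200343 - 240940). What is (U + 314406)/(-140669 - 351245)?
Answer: -69371061367/108536642831 ≈ -0.63915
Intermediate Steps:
U = 99836/441283 (U = -99836/(-441283) = -99836*(-1/441283) = 99836/441283 ≈ 0.22624)
(U + 314406)/(-140669 - 351245) = (99836/441283 + 314406)/(-140669 - 351245) = (138742122734/441283)/(-491914) = (138742122734/441283)*(-1/491914) = -69371061367/108536642831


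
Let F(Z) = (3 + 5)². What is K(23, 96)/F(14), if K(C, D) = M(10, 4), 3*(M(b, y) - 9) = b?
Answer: 37/192 ≈ 0.19271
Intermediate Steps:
M(b, y) = 9 + b/3
K(C, D) = 37/3 (K(C, D) = 9 + (⅓)*10 = 9 + 10/3 = 37/3)
F(Z) = 64 (F(Z) = 8² = 64)
K(23, 96)/F(14) = (37/3)/64 = (37/3)*(1/64) = 37/192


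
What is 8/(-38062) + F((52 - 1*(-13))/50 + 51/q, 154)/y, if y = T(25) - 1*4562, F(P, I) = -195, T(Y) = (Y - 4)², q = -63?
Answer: 284197/6032827 ≈ 0.047108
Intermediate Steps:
T(Y) = (-4 + Y)²
y = -4121 (y = (-4 + 25)² - 1*4562 = 21² - 4562 = 441 - 4562 = -4121)
8/(-38062) + F((52 - 1*(-13))/50 + 51/q, 154)/y = 8/(-38062) - 195/(-4121) = 8*(-1/38062) - 195*(-1/4121) = -4/19031 + 15/317 = 284197/6032827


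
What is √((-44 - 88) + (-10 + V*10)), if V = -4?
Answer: I*√182 ≈ 13.491*I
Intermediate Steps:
√((-44 - 88) + (-10 + V*10)) = √((-44 - 88) + (-10 - 4*10)) = √(-132 + (-10 - 40)) = √(-132 - 50) = √(-182) = I*√182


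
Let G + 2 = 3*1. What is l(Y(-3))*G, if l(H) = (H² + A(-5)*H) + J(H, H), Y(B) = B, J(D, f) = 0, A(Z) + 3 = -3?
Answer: 27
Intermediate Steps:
A(Z) = -6 (A(Z) = -3 - 3 = -6)
G = 1 (G = -2 + 3*1 = -2 + 3 = 1)
l(H) = H² - 6*H (l(H) = (H² - 6*H) + 0 = H² - 6*H)
l(Y(-3))*G = -3*(-6 - 3)*1 = -3*(-9)*1 = 27*1 = 27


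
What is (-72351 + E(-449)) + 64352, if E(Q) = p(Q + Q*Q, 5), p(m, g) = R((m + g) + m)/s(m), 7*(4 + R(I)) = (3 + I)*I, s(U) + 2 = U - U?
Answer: -80926925183/7 ≈ -1.1561e+10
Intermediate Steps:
s(U) = -2 (s(U) = -2 + (U - U) = -2 + 0 = -2)
R(I) = -4 + I*(3 + I)/7 (R(I) = -4 + ((3 + I)*I)/7 = -4 + (I*(3 + I))/7 = -4 + I*(3 + I)/7)
p(m, g) = 2 - 3*m/7 - 3*g/14 - (g + 2*m)²/14 (p(m, g) = (-4 + ((m + g) + m)²/7 + 3*((m + g) + m)/7)/(-2) = (-4 + ((g + m) + m)²/7 + 3*((g + m) + m)/7)*(-½) = (-4 + (g + 2*m)²/7 + 3*(g + 2*m)/7)*(-½) = (-4 + (g + 2*m)²/7 + (3*g/7 + 6*m/7))*(-½) = (-4 + (g + 2*m)²/7 + 3*g/7 + 6*m/7)*(-½) = 2 - 3*m/7 - 3*g/14 - (g + 2*m)²/14)
E(Q) = 13/14 - 3*Q/7 - 3*Q²/7 - (5 + 2*Q + 2*Q²)²/14 (E(Q) = 2 - 3*(Q + Q*Q)/7 - 3/14*5 - (5 + 2*(Q + Q*Q))²/14 = 2 - 3*(Q + Q²)/7 - 15/14 - (5 + 2*(Q + Q²))²/14 = 2 + (-3*Q/7 - 3*Q²/7) - 15/14 - (5 + (2*Q + 2*Q²))²/14 = 2 + (-3*Q/7 - 3*Q²/7) - 15/14 - (5 + 2*Q + 2*Q²)²/14 = 13/14 - 3*Q/7 - 3*Q²/7 - (5 + 2*Q + 2*Q²)²/14)
(-72351 + E(-449)) + 64352 = (-72351 + (13/14 - (5 + 2*(-449)*(1 - 449))²/14 - 3/7*(-449)*(1 - 449))) + 64352 = (-72351 + (13/14 - (5 + 2*(-449)*(-448))²/14 - 3/7*(-449)*(-448))) + 64352 = (-72351 + (13/14 - (5 + 402304)²/14 - 86208)) + 64352 = (-72351 + (13/14 - 1/14*402309² - 86208)) + 64352 = (-72351 + (13/14 - 1/14*161852531481 - 86208)) + 64352 = (-72351 + (13/14 - 161852531481/14 - 86208)) + 64352 = (-72351 - 80926869190/7) + 64352 = -80927375647/7 + 64352 = -80926925183/7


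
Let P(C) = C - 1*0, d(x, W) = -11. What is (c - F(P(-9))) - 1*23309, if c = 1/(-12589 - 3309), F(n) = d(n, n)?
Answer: -370391605/15898 ≈ -23298.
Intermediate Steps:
P(C) = C (P(C) = C + 0 = C)
F(n) = -11
c = -1/15898 (c = 1/(-15898) = -1/15898 ≈ -6.2901e-5)
(c - F(P(-9))) - 1*23309 = (-1/15898 - 1*(-11)) - 1*23309 = (-1/15898 + 11) - 23309 = 174877/15898 - 23309 = -370391605/15898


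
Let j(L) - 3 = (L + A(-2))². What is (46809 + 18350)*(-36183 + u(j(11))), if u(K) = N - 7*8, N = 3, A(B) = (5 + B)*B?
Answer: -2361101524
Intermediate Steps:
A(B) = B*(5 + B)
j(L) = 3 + (-6 + L)² (j(L) = 3 + (L - 2*(5 - 2))² = 3 + (L - 2*3)² = 3 + (L - 6)² = 3 + (-6 + L)²)
u(K) = -53 (u(K) = 3 - 7*8 = 3 - 56 = -53)
(46809 + 18350)*(-36183 + u(j(11))) = (46809 + 18350)*(-36183 - 53) = 65159*(-36236) = -2361101524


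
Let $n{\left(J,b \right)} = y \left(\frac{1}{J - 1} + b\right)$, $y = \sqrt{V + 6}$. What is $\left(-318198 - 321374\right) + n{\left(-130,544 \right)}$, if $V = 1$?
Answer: $-639572 + \frac{71263 \sqrt{7}}{131} \approx -6.3813 \cdot 10^{5}$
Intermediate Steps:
$y = \sqrt{7}$ ($y = \sqrt{1 + 6} = \sqrt{7} \approx 2.6458$)
$n{\left(J,b \right)} = \sqrt{7} \left(b + \frac{1}{-1 + J}\right)$ ($n{\left(J,b \right)} = \sqrt{7} \left(\frac{1}{J - 1} + b\right) = \sqrt{7} \left(\frac{1}{-1 + J} + b\right) = \sqrt{7} \left(b + \frac{1}{-1 + J}\right)$)
$\left(-318198 - 321374\right) + n{\left(-130,544 \right)} = \left(-318198 - 321374\right) + \frac{\sqrt{7} \left(1 - 544 - 70720\right)}{-1 - 130} = -639572 + \frac{\sqrt{7} \left(1 - 544 - 70720\right)}{-131} = -639572 + \sqrt{7} \left(- \frac{1}{131}\right) \left(-71263\right) = -639572 + \frac{71263 \sqrt{7}}{131}$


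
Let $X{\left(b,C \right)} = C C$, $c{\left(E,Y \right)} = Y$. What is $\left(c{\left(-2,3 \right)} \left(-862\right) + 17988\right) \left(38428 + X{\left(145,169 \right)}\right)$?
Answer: $1031764578$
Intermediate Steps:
$X{\left(b,C \right)} = C^{2}$
$\left(c{\left(-2,3 \right)} \left(-862\right) + 17988\right) \left(38428 + X{\left(145,169 \right)}\right) = \left(3 \left(-862\right) + 17988\right) \left(38428 + 169^{2}\right) = \left(-2586 + 17988\right) \left(38428 + 28561\right) = 15402 \cdot 66989 = 1031764578$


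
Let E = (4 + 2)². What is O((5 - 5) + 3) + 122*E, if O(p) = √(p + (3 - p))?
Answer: 4392 + √3 ≈ 4393.7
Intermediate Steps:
O(p) = √3
E = 36 (E = 6² = 36)
O((5 - 5) + 3) + 122*E = √3 + 122*36 = √3 + 4392 = 4392 + √3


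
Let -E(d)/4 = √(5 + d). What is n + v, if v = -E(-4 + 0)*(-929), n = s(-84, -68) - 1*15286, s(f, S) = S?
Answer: -19070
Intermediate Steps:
E(d) = -4*√(5 + d)
n = -15354 (n = -68 - 1*15286 = -68 - 15286 = -15354)
v = -3716 (v = -(-4*√(5 + (-4 + 0)))*(-929) = -(-4*√(5 - 4))*(-929) = -(-4*√1)*(-929) = -(-4*1)*(-929) = -(-4)*(-929) = -1*3716 = -3716)
n + v = -15354 - 3716 = -19070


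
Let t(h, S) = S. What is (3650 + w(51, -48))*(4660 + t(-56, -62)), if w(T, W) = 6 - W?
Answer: 17030992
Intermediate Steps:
(3650 + w(51, -48))*(4660 + t(-56, -62)) = (3650 + (6 - 1*(-48)))*(4660 - 62) = (3650 + (6 + 48))*4598 = (3650 + 54)*4598 = 3704*4598 = 17030992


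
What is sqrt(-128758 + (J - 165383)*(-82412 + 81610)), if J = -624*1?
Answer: 2*sqrt(33252214) ≈ 11533.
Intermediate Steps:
J = -624
sqrt(-128758 + (J - 165383)*(-82412 + 81610)) = sqrt(-128758 + (-624 - 165383)*(-82412 + 81610)) = sqrt(-128758 - 166007*(-802)) = sqrt(-128758 + 133137614) = sqrt(133008856) = 2*sqrt(33252214)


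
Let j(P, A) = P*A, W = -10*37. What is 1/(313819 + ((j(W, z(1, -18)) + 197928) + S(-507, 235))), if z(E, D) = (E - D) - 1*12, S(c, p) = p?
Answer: 1/509392 ≈ 1.9631e-6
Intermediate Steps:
W = -370
z(E, D) = -12 + E - D (z(E, D) = (E - D) - 12 = -12 + E - D)
j(P, A) = A*P
1/(313819 + ((j(W, z(1, -18)) + 197928) + S(-507, 235))) = 1/(313819 + (((-12 + 1 - 1*(-18))*(-370) + 197928) + 235)) = 1/(313819 + (((-12 + 1 + 18)*(-370) + 197928) + 235)) = 1/(313819 + ((7*(-370) + 197928) + 235)) = 1/(313819 + ((-2590 + 197928) + 235)) = 1/(313819 + (195338 + 235)) = 1/(313819 + 195573) = 1/509392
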